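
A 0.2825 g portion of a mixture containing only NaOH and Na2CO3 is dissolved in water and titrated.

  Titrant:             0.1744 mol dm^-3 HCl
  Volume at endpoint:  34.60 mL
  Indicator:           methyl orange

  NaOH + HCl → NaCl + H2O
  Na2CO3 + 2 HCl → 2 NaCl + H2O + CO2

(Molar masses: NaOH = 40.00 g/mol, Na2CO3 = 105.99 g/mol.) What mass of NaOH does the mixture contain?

n(HCl) = 0.03460 × 0.1744 = 6.034 × 10^-3 mol
Let x = n(NaOH), y = n(Na2CO3).
Titrant: 1x + 2y = 6.034 × 10^-3;  mass: 40.00x + 105.99y = 0.2825
Solving, x = 2.869 × 10^-3 mol, y = 1.583 × 10^-3 mol
mass of NaOH = 2.869 × 10^-3 × 40.00 = 0.1148 g

0.1148 g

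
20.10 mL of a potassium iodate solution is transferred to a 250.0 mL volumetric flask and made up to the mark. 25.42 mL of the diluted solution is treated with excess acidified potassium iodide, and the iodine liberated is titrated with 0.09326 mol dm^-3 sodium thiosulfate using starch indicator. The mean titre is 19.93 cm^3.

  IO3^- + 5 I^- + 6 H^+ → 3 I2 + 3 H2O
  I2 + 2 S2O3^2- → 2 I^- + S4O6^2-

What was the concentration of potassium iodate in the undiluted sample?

n(S2O3^2-) = 0.01993 × 0.09326 = 1.859 × 10^-3 mol
n(I2) = n(S2O3^2-)/2 = 9.293 × 10^-4 mol
From the 1:3 ratio, n(IO3^-) in the aliquot = 1/3 × 9.293 × 10^-4 = 3.098 × 10^-4 mol
[IO3^-]_dilute = 3.098 × 10^-4 / 0.02542 = 0.01219 mol/L
[IO3^-]_original = 0.01219 × 250.0/20.10 = 0.1516 mol/L

0.1516 mol/L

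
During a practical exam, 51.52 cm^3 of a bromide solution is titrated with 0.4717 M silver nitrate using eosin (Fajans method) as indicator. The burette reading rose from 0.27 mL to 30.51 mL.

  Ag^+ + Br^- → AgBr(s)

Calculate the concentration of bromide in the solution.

n(AgNO3) = 0.03024 L × 0.4717 mol/L = 0.01426 mol
n(Br-) = 0.01426 mol (1:1 mole ratio)
[Br-] = 0.01426 mol / 0.05152 L = 0.2769 mol/L

0.2769 M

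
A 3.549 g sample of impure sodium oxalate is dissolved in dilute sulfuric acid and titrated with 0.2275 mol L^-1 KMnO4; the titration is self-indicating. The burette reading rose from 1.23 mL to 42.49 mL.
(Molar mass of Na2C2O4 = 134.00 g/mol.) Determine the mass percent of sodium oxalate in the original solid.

88.60 %

2 MnO4^- + 5 C2O4^2- + 16 H^+ → 2 Mn^2+ + 10 CO2 + 8 H2O
n(KMnO4) = 0.04126 L × 0.2275 mol/L = 9.387 × 10^-3 mol
From the 5:2 ratio, n(Na2C2O4) = 5/2 × 9.387 × 10^-3 = 0.02347 mol
mass of Na2C2O4 = 0.02347 × 134.00 g/mol = 3.145 g
% Na2C2O4 = 3.145 / 3.549 × 100 = 88.60 %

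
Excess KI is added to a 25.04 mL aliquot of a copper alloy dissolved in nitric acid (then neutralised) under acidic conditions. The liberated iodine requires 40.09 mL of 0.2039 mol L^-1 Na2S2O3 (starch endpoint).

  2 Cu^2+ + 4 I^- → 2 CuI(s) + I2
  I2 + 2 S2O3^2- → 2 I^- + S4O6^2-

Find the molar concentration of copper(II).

n(S2O3^2-) = 0.04009 × 0.2039 = 8.174 × 10^-3 mol
n(I2) = n(S2O3^2-)/2 = 4.087 × 10^-3 mol
From the 2:1 ratio, n(Cu2+) in the aliquot = 2/1 × 4.087 × 10^-3 = 8.174 × 10^-3 mol
[Cu2+] = 8.174 × 10^-3 / 0.02504 = 0.3265 mol/L

0.3265 mol/L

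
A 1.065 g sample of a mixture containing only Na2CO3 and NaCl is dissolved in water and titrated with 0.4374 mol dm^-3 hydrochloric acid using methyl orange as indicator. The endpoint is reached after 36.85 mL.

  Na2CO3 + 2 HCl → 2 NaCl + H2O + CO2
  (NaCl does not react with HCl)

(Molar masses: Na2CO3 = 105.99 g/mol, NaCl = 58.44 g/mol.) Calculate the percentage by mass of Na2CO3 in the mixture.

80.21 %

n(HCl) = 0.03685 × 0.4374 = 0.01612 mol
Let x = n(Na2CO3), y = n(NaCl).
Titrant: 2x = 0.01612;  mass: 105.99x + 58.44y = 1.065
Solving, x = 8.059 × 10^-3 mol, y = 3.607 × 10^-3 mol
mass of Na2CO3 = 8.059 × 10^-3 × 105.99 = 0.8542 g
% Na2CO3 = 0.8542 / 1.065 × 100 = 80.21 %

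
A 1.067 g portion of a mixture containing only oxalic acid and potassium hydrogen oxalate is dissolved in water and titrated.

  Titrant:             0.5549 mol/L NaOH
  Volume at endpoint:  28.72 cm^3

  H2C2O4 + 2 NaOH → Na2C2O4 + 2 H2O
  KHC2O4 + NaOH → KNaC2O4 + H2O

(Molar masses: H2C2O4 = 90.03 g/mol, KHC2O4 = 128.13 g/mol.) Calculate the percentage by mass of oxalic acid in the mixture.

49.49 %

n(NaOH) = 0.02872 × 0.5549 = 0.01594 mol
Let x = n(H2C2O4), y = n(KHC2O4).
Titrant: 2x + 1y = 0.01594;  mass: 90.03x + 128.13y = 1.067
Solving, x = 5.865 × 10^-3 mol, y = 4.206 × 10^-3 mol
mass of H2C2O4 = 5.865 × 10^-3 × 90.03 = 0.5280 g
% H2C2O4 = 0.5280 / 1.067 × 100 = 49.49 %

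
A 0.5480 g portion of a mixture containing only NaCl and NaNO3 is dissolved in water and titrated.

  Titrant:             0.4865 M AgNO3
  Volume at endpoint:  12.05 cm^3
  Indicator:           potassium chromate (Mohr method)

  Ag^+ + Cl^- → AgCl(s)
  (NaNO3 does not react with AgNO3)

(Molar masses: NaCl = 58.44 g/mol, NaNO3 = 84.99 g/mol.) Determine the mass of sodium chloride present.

0.3426 g

n(AgNO3) = 0.01205 × 0.4865 = 5.862 × 10^-3 mol
Let x = n(NaCl), y = n(NaNO3).
Titrant: 1x = 5.862 × 10^-3;  mass: 58.44x + 84.99y = 0.5480
Solving, x = 5.862 × 10^-3 mol, y = 2.417 × 10^-3 mol
mass of NaCl = 5.862 × 10^-3 × 58.44 = 0.3426 g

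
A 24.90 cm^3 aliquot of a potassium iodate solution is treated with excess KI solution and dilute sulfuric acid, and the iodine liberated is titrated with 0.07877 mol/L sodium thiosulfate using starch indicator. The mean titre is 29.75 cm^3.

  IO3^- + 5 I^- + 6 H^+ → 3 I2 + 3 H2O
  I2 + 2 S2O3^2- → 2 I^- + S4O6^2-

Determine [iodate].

n(S2O3^2-) = 0.02975 × 0.07877 = 2.343 × 10^-3 mol
n(I2) = n(S2O3^2-)/2 = 1.172 × 10^-3 mol
From the 1:3 ratio, n(IO3^-) in the aliquot = 1/3 × 1.172 × 10^-3 = 3.906 × 10^-4 mol
[IO3^-] = 3.906 × 10^-4 / 0.02490 = 0.01569 mol/L

0.01569 mol/L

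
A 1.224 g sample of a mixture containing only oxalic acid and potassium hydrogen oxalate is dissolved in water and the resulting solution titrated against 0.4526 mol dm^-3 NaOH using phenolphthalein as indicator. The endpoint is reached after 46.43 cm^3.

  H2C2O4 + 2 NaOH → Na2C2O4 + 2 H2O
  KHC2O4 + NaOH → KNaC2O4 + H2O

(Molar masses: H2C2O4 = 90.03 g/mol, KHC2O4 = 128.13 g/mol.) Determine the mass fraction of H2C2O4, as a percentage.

64.98 %

n(NaOH) = 0.04643 × 0.4526 = 0.02101 mol
Let x = n(H2C2O4), y = n(KHC2O4).
Titrant: 2x + 1y = 0.02101;  mass: 90.03x + 128.13y = 1.224
Solving, x = 8.834 × 10^-3 mol, y = 3.345 × 10^-3 mol
mass of H2C2O4 = 8.834 × 10^-3 × 90.03 = 0.7954 g
% H2C2O4 = 0.7954 / 1.224 × 100 = 64.98 %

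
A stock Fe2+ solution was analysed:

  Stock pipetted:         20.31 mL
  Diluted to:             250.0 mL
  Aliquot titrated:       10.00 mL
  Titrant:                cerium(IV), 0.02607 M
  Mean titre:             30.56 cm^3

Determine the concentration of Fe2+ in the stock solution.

0.9807 M

Ce^4+ + Fe^2+ → Ce^3+ + Fe^3+
n(Ce4+) = 0.03056 × 0.02607 = 7.967 × 10^-4 mol
n(Fe2+) in the aliquot = 7.967 × 10^-4 mol (1:1 ratio)
[Fe2+]_dilute = 7.967 × 10^-4 / 0.01000 = 0.07967 mol/L
Dilution factor = 250.0 / 20.31 = 12.31
[Fe2+]_stock = 0.07967 × 12.31 = 0.9807 mol/L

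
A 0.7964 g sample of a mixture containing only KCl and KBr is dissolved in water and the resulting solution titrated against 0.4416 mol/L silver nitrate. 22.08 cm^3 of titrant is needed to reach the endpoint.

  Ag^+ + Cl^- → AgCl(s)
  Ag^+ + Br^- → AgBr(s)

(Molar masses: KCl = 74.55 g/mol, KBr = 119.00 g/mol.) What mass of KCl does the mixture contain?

0.6103 g

n(AgNO3) = 0.02208 × 0.4416 = 9.751 × 10^-3 mol
Let x = n(KCl), y = n(KBr).
Titrant: 1x + 1y = 9.751 × 10^-3;  mass: 74.55x + 119.00y = 0.7964
Solving, x = 8.187 × 10^-3 mol, y = 1.564 × 10^-3 mol
mass of KCl = 8.187 × 10^-3 × 74.55 = 0.6103 g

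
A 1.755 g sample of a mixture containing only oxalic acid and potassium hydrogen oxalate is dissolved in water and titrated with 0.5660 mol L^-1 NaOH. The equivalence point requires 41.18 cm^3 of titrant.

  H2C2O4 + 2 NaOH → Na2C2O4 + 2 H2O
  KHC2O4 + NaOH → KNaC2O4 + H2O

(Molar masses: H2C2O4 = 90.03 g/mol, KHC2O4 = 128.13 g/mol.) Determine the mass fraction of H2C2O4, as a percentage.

38.00 %

n(NaOH) = 0.04118 × 0.5660 = 0.02331 mol
Let x = n(H2C2O4), y = n(KHC2O4).
Titrant: 2x + 1y = 0.02331;  mass: 90.03x + 128.13y = 1.755
Solving, x = 7.408 × 10^-3 mol, y = 8.492 × 10^-3 mol
mass of H2C2O4 = 7.408 × 10^-3 × 90.03 = 0.6669 g
% H2C2O4 = 0.6669 / 1.755 × 100 = 38.00 %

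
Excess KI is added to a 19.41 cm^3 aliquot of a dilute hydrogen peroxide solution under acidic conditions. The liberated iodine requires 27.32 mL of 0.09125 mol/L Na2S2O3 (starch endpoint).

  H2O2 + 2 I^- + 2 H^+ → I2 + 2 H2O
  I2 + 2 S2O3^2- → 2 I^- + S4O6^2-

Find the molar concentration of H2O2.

0.06422 mol/L

n(S2O3^2-) = 0.02732 × 0.09125 = 2.493 × 10^-3 mol
n(I2) = n(S2O3^2-)/2 = 1.246 × 10^-3 mol
n(H2O2) in the aliquot = 1.246 × 10^-3 mol (1:1 ratio)
[H2O2] = 1.246 × 10^-3 / 0.01941 = 0.06422 mol/L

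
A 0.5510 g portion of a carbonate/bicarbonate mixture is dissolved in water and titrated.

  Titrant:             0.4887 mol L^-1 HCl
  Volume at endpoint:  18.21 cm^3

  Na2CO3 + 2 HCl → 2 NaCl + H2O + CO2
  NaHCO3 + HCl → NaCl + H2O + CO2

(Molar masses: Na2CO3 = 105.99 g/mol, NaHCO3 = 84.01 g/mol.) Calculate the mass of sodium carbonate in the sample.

0.3360 g

n(HCl) = 0.01821 × 0.4887 = 8.899 × 10^-3 mol
Let x = n(Na2CO3), y = n(NaHCO3).
Titrant: 2x + 1y = 8.899 × 10^-3;  mass: 105.99x + 84.01y = 0.5510
Solving, x = 3.170 × 10^-3 mol, y = 2.560 × 10^-3 mol
mass of Na2CO3 = 3.170 × 10^-3 × 105.99 = 0.3360 g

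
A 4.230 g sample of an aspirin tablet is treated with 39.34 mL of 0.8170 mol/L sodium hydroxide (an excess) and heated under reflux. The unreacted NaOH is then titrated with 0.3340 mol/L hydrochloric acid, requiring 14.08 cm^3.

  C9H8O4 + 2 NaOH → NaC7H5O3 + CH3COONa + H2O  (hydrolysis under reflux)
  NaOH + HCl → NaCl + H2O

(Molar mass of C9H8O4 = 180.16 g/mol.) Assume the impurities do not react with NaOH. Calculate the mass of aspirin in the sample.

n(NaOH) added = 0.03934 × 0.8170 = 0.03214 mol
n(HCl) used in back-titration = 0.01408 × 0.3340 = 4.703 × 10^-3 mol
n(NaOH) left over = 4.703 × 10^-3 mol (1:1 ratio)
n(NaOH) consumed by analyte = 0.03214 − 4.703 × 10^-3 = 0.02744 mol
From the 1:2 ratio, n(C9H8O4) = 1/2 × 0.02744 = 0.01372 mol
mass of C9H8O4 = 0.01372 × 180.16 = 2.472 g

2.472 g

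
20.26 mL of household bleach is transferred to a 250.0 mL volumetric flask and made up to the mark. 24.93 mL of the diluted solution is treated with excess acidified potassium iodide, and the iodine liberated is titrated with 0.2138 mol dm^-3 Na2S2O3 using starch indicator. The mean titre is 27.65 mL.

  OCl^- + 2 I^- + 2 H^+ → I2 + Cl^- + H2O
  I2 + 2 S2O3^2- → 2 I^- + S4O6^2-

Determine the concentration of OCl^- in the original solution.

n(S2O3^2-) = 0.02765 × 0.2138 = 5.912 × 10^-3 mol
n(I2) = n(S2O3^2-)/2 = 2.956 × 10^-3 mol
n(OCl^-) in the aliquot = 2.956 × 10^-3 mol (1:1 ratio)
[OCl^-]_dilute = 2.956 × 10^-3 / 0.02493 = 0.1186 mol/L
[OCl^-]_original = 0.1186 × 250.0/20.26 = 1.463 mol/L

1.463 mol/L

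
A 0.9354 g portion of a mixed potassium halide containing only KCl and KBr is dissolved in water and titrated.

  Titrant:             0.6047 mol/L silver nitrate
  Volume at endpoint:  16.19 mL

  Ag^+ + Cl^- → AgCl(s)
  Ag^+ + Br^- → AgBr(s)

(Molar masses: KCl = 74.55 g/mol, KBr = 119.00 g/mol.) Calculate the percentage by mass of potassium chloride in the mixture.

41.17 %

n(AgNO3) = 0.01619 × 0.6047 = 9.790 × 10^-3 mol
Let x = n(KCl), y = n(KBr).
Titrant: 1x + 1y = 9.790 × 10^-3;  mass: 74.55x + 119.00y = 0.9354
Solving, x = 5.166 × 10^-3 mol, y = 4.624 × 10^-3 mol
mass of KCl = 5.166 × 10^-3 × 74.55 = 0.3851 g
% KCl = 0.3851 / 0.9354 × 100 = 41.17 %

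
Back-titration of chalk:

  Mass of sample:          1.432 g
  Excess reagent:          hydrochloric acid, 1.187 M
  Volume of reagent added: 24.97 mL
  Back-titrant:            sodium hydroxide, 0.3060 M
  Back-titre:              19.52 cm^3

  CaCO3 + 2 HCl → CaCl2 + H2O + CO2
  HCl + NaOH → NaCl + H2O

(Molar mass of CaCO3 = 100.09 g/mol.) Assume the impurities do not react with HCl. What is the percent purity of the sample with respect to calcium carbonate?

82.71 %

n(HCl) added = 0.02497 × 1.187 = 0.02964 mol
n(NaOH) used in back-titration = 0.01952 × 0.3060 = 5.973 × 10^-3 mol
n(HCl) left over = 5.973 × 10^-3 mol (1:1 ratio)
n(HCl) consumed by analyte = 0.02964 − 5.973 × 10^-3 = 0.02367 mol
From the 1:2 ratio, n(CaCO3) = 1/2 × 0.02367 = 0.01183 mol
mass of CaCO3 = 0.01183 × 100.09 = 1.184 g
% CaCO3 = 1.184 / 1.432 × 100 = 82.71 %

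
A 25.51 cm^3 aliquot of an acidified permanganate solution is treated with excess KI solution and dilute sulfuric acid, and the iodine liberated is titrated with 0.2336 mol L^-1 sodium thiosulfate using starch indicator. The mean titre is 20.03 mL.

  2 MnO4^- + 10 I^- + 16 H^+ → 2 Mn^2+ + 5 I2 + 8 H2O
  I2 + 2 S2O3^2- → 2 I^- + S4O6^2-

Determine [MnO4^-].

n(S2O3^2-) = 0.02003 × 0.2336 = 4.679 × 10^-3 mol
n(I2) = n(S2O3^2-)/2 = 2.340 × 10^-3 mol
From the 2:5 ratio, n(MnO4^-) in the aliquot = 2/5 × 2.340 × 10^-3 = 9.358 × 10^-4 mol
[MnO4^-] = 9.358 × 10^-4 / 0.02551 = 0.03668 mol/L

0.03668 mol/L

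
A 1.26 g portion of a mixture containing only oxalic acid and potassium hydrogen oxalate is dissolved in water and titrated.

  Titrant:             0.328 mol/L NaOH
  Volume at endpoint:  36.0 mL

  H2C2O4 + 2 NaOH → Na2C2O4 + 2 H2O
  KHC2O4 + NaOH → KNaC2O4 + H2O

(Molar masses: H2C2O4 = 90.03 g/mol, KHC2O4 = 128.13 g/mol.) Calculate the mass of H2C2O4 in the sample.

n(NaOH) = 0.0360 × 0.328 = 0.0118 mol
Let x = n(H2C2O4), y = n(KHC2O4).
Titrant: 2x + 1y = 0.0118;  mass: 90.03x + 128.13y = 1.26
Solving, x = 1.52 × 10^-3 mol, y = 8.76 × 10^-3 mol
mass of H2C2O4 = 1.52 × 10^-3 × 90.03 = 0.137 g

0.137 g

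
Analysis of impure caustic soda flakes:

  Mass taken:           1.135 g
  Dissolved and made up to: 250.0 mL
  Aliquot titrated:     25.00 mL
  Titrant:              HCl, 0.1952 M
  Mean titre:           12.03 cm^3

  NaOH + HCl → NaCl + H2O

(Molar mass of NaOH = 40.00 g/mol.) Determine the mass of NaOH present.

n(HCl) per titration = 0.01203 × 0.1952 = 2.348 × 10^-3 mol
n(NaOH) in each aliquot = 2.348 × 10^-3 mol (1:1 ratio)
n(NaOH) in the whole flask = 2.348 × 10^-3 × 250.0/25.00 = 0.02348 mol
mass of NaOH = 0.02348 × 40.00 = 0.9393 g

0.9393 g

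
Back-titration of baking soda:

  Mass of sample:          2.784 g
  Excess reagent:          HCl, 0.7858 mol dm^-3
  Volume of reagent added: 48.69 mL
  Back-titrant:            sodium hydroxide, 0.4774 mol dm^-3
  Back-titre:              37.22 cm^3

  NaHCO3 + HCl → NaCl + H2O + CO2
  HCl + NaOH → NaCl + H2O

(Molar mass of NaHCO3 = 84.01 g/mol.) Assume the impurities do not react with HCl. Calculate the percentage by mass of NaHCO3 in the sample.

n(HCl) added = 0.04869 × 0.7858 = 0.03826 mol
n(NaOH) used in back-titration = 0.03722 × 0.4774 = 0.01777 mol
n(HCl) left over = 0.01777 mol (1:1 ratio)
n(HCl) consumed by analyte = 0.03826 − 0.01777 = 0.02049 mol
n(NaHCO3) = 0.02049 mol (1:1 ratio)
mass of NaHCO3 = 0.02049 × 84.01 = 1.722 g
% NaHCO3 = 1.722 / 2.784 × 100 = 61.84 %

61.84 %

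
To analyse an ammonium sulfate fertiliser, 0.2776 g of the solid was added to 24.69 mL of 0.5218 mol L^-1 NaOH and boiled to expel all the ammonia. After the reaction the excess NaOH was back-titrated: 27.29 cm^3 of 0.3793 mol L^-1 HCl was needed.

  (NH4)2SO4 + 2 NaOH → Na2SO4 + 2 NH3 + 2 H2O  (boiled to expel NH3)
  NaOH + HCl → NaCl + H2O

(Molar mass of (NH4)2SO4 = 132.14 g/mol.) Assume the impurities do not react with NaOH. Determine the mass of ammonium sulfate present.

n(NaOH) added = 0.02469 × 0.5218 = 0.01288 mol
n(HCl) used in back-titration = 0.02729 × 0.3793 = 0.01035 mol
n(NaOH) left over = 0.01035 mol (1:1 ratio)
n(NaOH) consumed by analyte = 0.01288 − 0.01035 = 2.532 × 10^-3 mol
From the 1:2 ratio, n((NH4)2SO4) = 1/2 × 2.532 × 10^-3 = 1.266 × 10^-3 mol
mass of (NH4)2SO4 = 1.266 × 10^-3 × 132.14 = 0.1673 g

0.1673 g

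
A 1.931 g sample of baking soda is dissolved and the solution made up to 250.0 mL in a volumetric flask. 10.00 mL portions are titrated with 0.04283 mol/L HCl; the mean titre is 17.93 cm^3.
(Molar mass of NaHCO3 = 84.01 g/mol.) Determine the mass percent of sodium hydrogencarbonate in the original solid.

NaHCO3 + HCl → NaCl + H2O + CO2
n(HCl) per titration = 0.01793 × 0.04283 = 7.679 × 10^-4 mol
n(NaHCO3) in each aliquot = 7.679 × 10^-4 mol (1:1 ratio)
n(NaHCO3) in the whole flask = 7.679 × 10^-4 × 250.0/10.00 = 0.01920 mol
mass of NaHCO3 = 0.01920 × 84.01 = 1.613 g
% NaHCO3 = 1.613 / 1.931 × 100 = 83.53 %

83.53 %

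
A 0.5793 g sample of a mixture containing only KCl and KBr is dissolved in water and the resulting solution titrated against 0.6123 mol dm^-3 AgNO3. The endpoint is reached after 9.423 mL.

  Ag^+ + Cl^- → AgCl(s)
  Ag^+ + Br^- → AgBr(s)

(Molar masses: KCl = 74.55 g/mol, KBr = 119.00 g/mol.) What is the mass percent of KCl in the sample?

n(AgNO3) = 0.009423 × 0.6123 = 5.770 × 10^-3 mol
Let x = n(KCl), y = n(KBr).
Titrant: 1x + 1y = 5.770 × 10^-3;  mass: 74.55x + 119.00y = 0.5793
Solving, x = 2.414 × 10^-3 mol, y = 3.356 × 10^-3 mol
mass of KCl = 2.414 × 10^-3 × 74.55 = 0.1800 g
% KCl = 0.1800 / 0.5793 × 100 = 31.06 %

31.06 %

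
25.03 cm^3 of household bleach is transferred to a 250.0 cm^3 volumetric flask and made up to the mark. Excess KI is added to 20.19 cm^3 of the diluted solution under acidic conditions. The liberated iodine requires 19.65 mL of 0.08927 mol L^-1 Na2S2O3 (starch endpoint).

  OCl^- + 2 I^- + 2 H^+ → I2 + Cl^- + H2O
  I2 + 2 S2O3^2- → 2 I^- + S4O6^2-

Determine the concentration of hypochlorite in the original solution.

n(S2O3^2-) = 0.01965 × 0.08927 = 1.754 × 10^-3 mol
n(I2) = n(S2O3^2-)/2 = 8.771 × 10^-4 mol
n(OCl^-) in the aliquot = 8.771 × 10^-4 mol (1:1 ratio)
[OCl^-]_dilute = 8.771 × 10^-4 / 0.02019 = 0.04344 mol/L
[OCl^-]_original = 0.04344 × 250.0/25.03 = 0.4339 mol/L

0.4339 mol/L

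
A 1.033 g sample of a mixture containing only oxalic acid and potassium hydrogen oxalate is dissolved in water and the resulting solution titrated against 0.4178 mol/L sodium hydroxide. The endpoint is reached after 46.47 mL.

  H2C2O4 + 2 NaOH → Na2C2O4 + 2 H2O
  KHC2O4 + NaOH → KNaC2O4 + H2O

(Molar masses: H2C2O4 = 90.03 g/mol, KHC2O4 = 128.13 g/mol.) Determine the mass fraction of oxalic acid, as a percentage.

n(NaOH) = 0.04647 × 0.4178 = 0.01942 mol
Let x = n(H2C2O4), y = n(KHC2O4).
Titrant: 2x + 1y = 0.01942;  mass: 90.03x + 128.13y = 1.033
Solving, x = 8.751 × 10^-3 mol, y = 1.913 × 10^-3 mol
mass of H2C2O4 = 8.751 × 10^-3 × 90.03 = 0.7878 g
% H2C2O4 = 0.7878 / 1.033 × 100 = 76.27 %

76.27 %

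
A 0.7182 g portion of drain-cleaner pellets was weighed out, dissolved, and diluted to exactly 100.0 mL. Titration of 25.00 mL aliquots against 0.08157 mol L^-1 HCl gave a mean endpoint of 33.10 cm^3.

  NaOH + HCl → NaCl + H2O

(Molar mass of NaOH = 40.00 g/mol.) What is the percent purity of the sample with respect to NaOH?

n(HCl) per titration = 0.03310 × 0.08157 = 2.700 × 10^-3 mol
n(NaOH) in each aliquot = 2.700 × 10^-3 mol (1:1 ratio)
n(NaOH) in the whole flask = 2.700 × 10^-3 × 100.0/25.00 = 0.01080 mol
mass of NaOH = 0.01080 × 40.00 = 0.4320 g
% NaOH = 0.4320 / 0.7182 × 100 = 60.15 %

60.15 %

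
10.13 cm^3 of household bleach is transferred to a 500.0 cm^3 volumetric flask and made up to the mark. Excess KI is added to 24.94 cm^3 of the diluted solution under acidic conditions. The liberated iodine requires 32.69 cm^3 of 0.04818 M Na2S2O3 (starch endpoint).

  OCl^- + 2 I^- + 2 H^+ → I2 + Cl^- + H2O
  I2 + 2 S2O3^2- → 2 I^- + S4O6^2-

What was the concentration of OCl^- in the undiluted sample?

1.559 M

n(S2O3^2-) = 0.03269 × 0.04818 = 1.575 × 10^-3 mol
n(I2) = n(S2O3^2-)/2 = 7.875 × 10^-4 mol
n(OCl^-) in the aliquot = 7.875 × 10^-4 mol (1:1 ratio)
[OCl^-]_dilute = 7.875 × 10^-4 / 0.02494 = 0.03158 mol/L
[OCl^-]_original = 0.03158 × 500.0/10.13 = 1.559 mol/L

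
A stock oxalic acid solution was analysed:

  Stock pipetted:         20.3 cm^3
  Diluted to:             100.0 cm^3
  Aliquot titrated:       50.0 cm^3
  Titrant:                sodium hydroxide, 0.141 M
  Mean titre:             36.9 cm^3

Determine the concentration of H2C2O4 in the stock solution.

0.256 M

H2C2O4 + 2 NaOH → Na2C2O4 + 2 H2O
n(NaOH) = 0.0369 × 0.141 = 5.20 × 10^-3 mol
From the 1:2 ratio, n(H2C2O4) in the aliquot = 1/2 × 5.20 × 10^-3 = 2.60 × 10^-3 mol
[H2C2O4]_dilute = 2.60 × 10^-3 / 0.0500 = 0.0520 mol/L
Dilution factor = 100.0 / 20.3 = 4.926
[H2C2O4]_stock = 0.0520 × 4.926 = 0.256 mol/L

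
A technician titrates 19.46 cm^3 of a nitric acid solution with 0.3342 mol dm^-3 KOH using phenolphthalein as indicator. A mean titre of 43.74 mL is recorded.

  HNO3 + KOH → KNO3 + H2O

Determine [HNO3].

0.7512 mol/L

n(KOH) = 0.04374 L × 0.3342 mol/L = 0.01462 mol
n(HNO3) = 0.01462 mol (1:1 mole ratio)
[HNO3] = 0.01462 mol / 0.01946 L = 0.7512 mol/L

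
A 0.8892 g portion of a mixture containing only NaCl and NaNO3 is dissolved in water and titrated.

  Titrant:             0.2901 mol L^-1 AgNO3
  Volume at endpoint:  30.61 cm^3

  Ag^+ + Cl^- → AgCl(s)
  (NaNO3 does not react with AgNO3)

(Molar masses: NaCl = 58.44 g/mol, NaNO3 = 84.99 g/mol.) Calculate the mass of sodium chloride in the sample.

n(AgNO3) = 0.03061 × 0.2901 = 8.880 × 10^-3 mol
Let x = n(NaCl), y = n(NaNO3).
Titrant: 1x = 8.880 × 10^-3;  mass: 58.44x + 84.99y = 0.8892
Solving, x = 8.880 × 10^-3 mol, y = 4.356 × 10^-3 mol
mass of NaCl = 8.880 × 10^-3 × 58.44 = 0.5189 g

0.5189 g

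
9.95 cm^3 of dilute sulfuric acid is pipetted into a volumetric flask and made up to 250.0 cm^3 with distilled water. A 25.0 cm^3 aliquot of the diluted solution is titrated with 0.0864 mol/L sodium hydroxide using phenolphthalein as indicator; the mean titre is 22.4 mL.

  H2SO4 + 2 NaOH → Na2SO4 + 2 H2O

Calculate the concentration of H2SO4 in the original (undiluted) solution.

n(NaOH) = 0.0224 × 0.0864 = 1.94 × 10^-3 mol
From the 1:2 ratio, n(H2SO4) in the aliquot = 1/2 × 1.94 × 10^-3 = 9.68 × 10^-4 mol
[H2SO4]_dilute = 9.68 × 10^-4 / 0.0250 = 0.0387 mol/L
Dilution factor = 250.0 / 9.95 = 25.13
[H2SO4]_stock = 0.0387 × 25.13 = 0.973 mol/L

0.973 mol/L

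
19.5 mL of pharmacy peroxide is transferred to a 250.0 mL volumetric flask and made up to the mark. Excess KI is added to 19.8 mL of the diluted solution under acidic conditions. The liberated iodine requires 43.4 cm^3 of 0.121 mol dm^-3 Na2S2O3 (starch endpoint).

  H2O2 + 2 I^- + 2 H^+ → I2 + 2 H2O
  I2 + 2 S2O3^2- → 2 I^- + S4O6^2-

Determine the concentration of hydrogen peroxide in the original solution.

1.70 mol/L

n(S2O3^2-) = 0.0434 × 0.121 = 5.25 × 10^-3 mol
n(I2) = n(S2O3^2-)/2 = 2.63 × 10^-3 mol
n(H2O2) in the aliquot = 2.63 × 10^-3 mol (1:1 ratio)
[H2O2]_dilute = 2.63 × 10^-3 / 0.0198 = 0.133 mol/L
[H2O2]_original = 0.133 × 250.0/19.5 = 1.70 mol/L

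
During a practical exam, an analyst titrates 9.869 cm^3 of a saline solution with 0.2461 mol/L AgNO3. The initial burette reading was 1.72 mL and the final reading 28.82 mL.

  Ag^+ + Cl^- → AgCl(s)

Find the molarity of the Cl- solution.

0.6758 mol/L

n(AgNO3) = 0.02710 L × 0.2461 mol/L = 6.669 × 10^-3 mol
n(Cl-) = 6.669 × 10^-3 mol (1:1 mole ratio)
[Cl-] = 6.669 × 10^-3 mol / 0.009869 L = 0.6758 mol/L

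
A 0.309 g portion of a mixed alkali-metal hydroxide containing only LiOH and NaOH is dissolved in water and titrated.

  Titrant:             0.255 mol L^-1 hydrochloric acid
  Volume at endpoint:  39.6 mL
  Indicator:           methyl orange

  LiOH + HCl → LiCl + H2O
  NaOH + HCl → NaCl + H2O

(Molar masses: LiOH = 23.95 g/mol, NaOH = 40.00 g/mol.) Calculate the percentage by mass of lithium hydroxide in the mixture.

45.8 %

n(HCl) = 0.0396 × 0.255 = 0.0101 mol
Let x = n(LiOH), y = n(NaOH).
Titrant: 1x + 1y = 0.0101;  mass: 23.95x + 40.00y = 0.309
Solving, x = 5.91 × 10^-3 mol, y = 4.18 × 10^-3 mol
mass of LiOH = 5.91 × 10^-3 × 23.95 = 0.142 g
% LiOH = 0.142 / 0.309 × 100 = 45.8 %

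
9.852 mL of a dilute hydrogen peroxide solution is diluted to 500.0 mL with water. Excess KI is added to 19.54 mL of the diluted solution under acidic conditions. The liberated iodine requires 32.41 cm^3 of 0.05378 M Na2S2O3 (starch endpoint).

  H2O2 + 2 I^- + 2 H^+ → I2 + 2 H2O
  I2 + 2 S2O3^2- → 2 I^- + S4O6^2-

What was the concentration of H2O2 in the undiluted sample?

n(S2O3^2-) = 0.03241 × 0.05378 = 1.743 × 10^-3 mol
n(I2) = n(S2O3^2-)/2 = 8.715 × 10^-4 mol
n(H2O2) in the aliquot = 8.715 × 10^-4 mol (1:1 ratio)
[H2O2]_dilute = 8.715 × 10^-4 / 0.01954 = 0.04460 mol/L
[H2O2]_original = 0.04460 × 500.0/9.852 = 2.264 mol/L

2.264 M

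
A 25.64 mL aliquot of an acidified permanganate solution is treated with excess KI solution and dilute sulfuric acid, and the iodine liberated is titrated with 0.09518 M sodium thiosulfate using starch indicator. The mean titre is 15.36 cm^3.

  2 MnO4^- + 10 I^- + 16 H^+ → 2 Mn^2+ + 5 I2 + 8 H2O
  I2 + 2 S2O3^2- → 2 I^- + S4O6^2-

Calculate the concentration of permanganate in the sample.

0.01140 M

n(S2O3^2-) = 0.01536 × 0.09518 = 1.462 × 10^-3 mol
n(I2) = n(S2O3^2-)/2 = 7.310 × 10^-4 mol
From the 2:5 ratio, n(MnO4^-) in the aliquot = 2/5 × 7.310 × 10^-4 = 2.924 × 10^-4 mol
[MnO4^-] = 2.924 × 10^-4 / 0.02564 = 0.01140 mol/L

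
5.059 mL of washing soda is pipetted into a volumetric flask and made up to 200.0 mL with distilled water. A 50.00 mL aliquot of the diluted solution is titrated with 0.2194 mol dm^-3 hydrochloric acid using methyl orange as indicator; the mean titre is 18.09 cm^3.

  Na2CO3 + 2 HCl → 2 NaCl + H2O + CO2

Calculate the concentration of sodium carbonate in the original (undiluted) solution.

n(HCl) = 0.01809 × 0.2194 = 3.969 × 10^-3 mol
From the 1:2 ratio, n(Na2CO3) in the aliquot = 1/2 × 3.969 × 10^-3 = 1.984 × 10^-3 mol
[Na2CO3]_dilute = 1.984 × 10^-3 / 0.05000 = 0.03969 mol/L
Dilution factor = 200.0 / 5.059 = 39.53
[Na2CO3]_stock = 0.03969 × 39.53 = 1.569 mol/L

1.569 mol/L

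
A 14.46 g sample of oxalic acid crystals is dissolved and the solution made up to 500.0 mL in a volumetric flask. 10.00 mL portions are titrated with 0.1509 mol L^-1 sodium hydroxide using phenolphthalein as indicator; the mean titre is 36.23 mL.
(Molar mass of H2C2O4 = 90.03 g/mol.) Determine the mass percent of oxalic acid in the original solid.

H2C2O4 + 2 NaOH → Na2C2O4 + 2 H2O
n(NaOH) per titration = 0.03623 × 0.1509 = 5.467 × 10^-3 mol
From the 1:2 ratio, n(H2C2O4) in each aliquot = 1/2 × 5.467 × 10^-3 = 2.734 × 10^-3 mol
n(H2C2O4) in the whole flask = 2.734 × 10^-3 × 500.0/10.00 = 0.1367 mol
mass of H2C2O4 = 0.1367 × 90.03 = 12.31 g
% H2C2O4 = 12.31 / 14.46 × 100 = 85.10 %

85.10 %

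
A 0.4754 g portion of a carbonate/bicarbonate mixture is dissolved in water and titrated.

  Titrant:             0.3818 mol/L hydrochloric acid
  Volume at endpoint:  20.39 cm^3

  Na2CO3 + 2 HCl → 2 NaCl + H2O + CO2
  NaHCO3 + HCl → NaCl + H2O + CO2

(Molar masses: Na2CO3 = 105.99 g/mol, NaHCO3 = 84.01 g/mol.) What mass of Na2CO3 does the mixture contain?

n(HCl) = 0.02039 × 0.3818 = 7.785 × 10^-3 mol
Let x = n(Na2CO3), y = n(NaHCO3).
Titrant: 2x + 1y = 7.785 × 10^-3;  mass: 105.99x + 84.01y = 0.4754
Solving, x = 2.879 × 10^-3 mol, y = 2.026 × 10^-3 mol
mass of Na2CO3 = 2.879 × 10^-3 × 105.99 = 0.3052 g

0.3052 g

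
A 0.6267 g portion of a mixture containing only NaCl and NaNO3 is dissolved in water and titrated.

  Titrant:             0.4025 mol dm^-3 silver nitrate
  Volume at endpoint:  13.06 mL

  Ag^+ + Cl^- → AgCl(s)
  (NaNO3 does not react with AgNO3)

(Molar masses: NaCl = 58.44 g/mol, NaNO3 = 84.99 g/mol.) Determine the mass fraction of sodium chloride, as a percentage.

49.02 %

n(AgNO3) = 0.01306 × 0.4025 = 5.257 × 10^-3 mol
Let x = n(NaCl), y = n(NaNO3).
Titrant: 1x = 5.257 × 10^-3;  mass: 58.44x + 84.99y = 0.6267
Solving, x = 5.257 × 10^-3 mol, y = 3.759 × 10^-3 mol
mass of NaCl = 5.257 × 10^-3 × 58.44 = 0.3072 g
% NaCl = 0.3072 / 0.6267 × 100 = 49.02 %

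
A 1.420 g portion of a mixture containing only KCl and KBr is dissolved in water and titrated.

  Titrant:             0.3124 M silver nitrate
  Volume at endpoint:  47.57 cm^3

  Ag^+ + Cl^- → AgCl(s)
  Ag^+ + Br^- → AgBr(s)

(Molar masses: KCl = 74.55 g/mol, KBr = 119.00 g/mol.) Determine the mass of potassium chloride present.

n(AgNO3) = 0.04757 × 0.3124 = 0.01486 mol
Let x = n(KCl), y = n(KBr).
Titrant: 1x + 1y = 0.01486;  mass: 74.55x + 119.00y = 1.420
Solving, x = 7.839 × 10^-3 mol, y = 7.022 × 10^-3 mol
mass of KCl = 7.839 × 10^-3 × 74.55 = 0.5844 g

0.5844 g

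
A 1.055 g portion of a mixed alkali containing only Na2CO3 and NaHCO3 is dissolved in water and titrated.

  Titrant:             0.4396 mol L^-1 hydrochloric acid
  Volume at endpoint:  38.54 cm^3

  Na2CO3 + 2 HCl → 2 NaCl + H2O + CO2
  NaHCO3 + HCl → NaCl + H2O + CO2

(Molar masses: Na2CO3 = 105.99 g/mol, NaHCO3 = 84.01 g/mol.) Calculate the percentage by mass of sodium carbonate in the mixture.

59.65 %

n(HCl) = 0.03854 × 0.4396 = 0.01694 mol
Let x = n(Na2CO3), y = n(NaHCO3).
Titrant: 2x + 1y = 0.01694;  mass: 105.99x + 84.01y = 1.055
Solving, x = 5.938 × 10^-3 mol, y = 5.067 × 10^-3 mol
mass of Na2CO3 = 5.938 × 10^-3 × 105.99 = 0.6293 g
% Na2CO3 = 0.6293 / 1.055 × 100 = 59.65 %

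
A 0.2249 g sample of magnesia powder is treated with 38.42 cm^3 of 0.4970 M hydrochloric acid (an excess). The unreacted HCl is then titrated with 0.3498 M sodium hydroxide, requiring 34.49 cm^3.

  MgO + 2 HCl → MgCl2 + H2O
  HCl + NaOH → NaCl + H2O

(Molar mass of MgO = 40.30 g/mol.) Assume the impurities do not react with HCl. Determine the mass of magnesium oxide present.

0.1417 g

n(HCl) added = 0.03842 × 0.4970 = 0.01909 mol
n(NaOH) used in back-titration = 0.03449 × 0.3498 = 0.01206 mol
n(HCl) left over = 0.01206 mol (1:1 ratio)
n(HCl) consumed by analyte = 0.01909 − 0.01206 = 7.030 × 10^-3 mol
From the 1:2 ratio, n(MgO) = 1/2 × 7.030 × 10^-3 = 3.515 × 10^-3 mol
mass of MgO = 3.515 × 10^-3 × 40.30 = 0.1417 g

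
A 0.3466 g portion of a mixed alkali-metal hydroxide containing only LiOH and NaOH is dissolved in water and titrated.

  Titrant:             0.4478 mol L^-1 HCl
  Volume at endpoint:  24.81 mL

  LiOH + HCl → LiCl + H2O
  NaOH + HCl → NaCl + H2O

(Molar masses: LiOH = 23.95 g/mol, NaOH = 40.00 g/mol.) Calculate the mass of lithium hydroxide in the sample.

n(HCl) = 0.02481 × 0.4478 = 0.01111 mol
Let x = n(LiOH), y = n(NaOH).
Titrant: 1x + 1y = 0.01111;  mass: 23.95x + 40.00y = 0.3466
Solving, x = 6.093 × 10^-3 mol, y = 5.017 × 10^-3 mol
mass of LiOH = 6.093 × 10^-3 × 23.95 = 0.1459 g

0.1459 g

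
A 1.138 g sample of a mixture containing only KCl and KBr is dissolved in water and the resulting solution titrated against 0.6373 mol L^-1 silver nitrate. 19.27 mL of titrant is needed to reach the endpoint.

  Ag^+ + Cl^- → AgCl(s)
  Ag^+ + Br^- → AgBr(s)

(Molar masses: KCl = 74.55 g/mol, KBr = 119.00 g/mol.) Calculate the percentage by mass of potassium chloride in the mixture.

n(AgNO3) = 0.01927 × 0.6373 = 0.01228 mol
Let x = n(KCl), y = n(KBr).
Titrant: 1x + 1y = 0.01228;  mass: 74.55x + 119.00y = 1.138
Solving, x = 7.276 × 10^-3 mol, y = 5.005 × 10^-3 mol
mass of KCl = 7.276 × 10^-3 × 74.55 = 0.5424 g
% KCl = 0.5424 / 1.138 × 100 = 47.66 %

47.66 %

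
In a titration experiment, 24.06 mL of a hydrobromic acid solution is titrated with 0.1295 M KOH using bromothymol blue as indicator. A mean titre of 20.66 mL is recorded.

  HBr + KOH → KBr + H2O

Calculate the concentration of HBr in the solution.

n(KOH) = 0.02066 L × 0.1295 mol/L = 2.675 × 10^-3 mol
n(HBr) = 2.675 × 10^-3 mol (1:1 mole ratio)
[HBr] = 2.675 × 10^-3 mol / 0.02406 L = 0.1112 mol/L

0.1112 M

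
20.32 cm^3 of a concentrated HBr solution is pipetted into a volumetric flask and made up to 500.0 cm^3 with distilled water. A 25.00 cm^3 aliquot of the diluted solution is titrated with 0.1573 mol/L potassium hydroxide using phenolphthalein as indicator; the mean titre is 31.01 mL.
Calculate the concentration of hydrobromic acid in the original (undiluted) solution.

4.801 mol/L

HBr + KOH → KBr + H2O
n(KOH) = 0.03101 × 0.1573 = 4.878 × 10^-3 mol
n(HBr) in the aliquot = 4.878 × 10^-3 mol (1:1 ratio)
[HBr]_dilute = 4.878 × 10^-3 / 0.02500 = 0.1951 mol/L
Dilution factor = 500.0 / 20.32 = 24.61
[HBr]_stock = 0.1951 × 24.61 = 4.801 mol/L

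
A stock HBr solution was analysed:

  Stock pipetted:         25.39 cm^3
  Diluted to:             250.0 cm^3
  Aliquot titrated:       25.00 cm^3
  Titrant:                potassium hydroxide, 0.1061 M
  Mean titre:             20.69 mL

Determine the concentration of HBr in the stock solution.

0.8646 M

HBr + KOH → KBr + H2O
n(KOH) = 0.02069 × 0.1061 = 2.195 × 10^-3 mol
n(HBr) in the aliquot = 2.195 × 10^-3 mol (1:1 ratio)
[HBr]_dilute = 2.195 × 10^-3 / 0.02500 = 0.08781 mol/L
Dilution factor = 250.0 / 25.39 = 9.846
[HBr]_stock = 0.08781 × 9.846 = 0.8646 mol/L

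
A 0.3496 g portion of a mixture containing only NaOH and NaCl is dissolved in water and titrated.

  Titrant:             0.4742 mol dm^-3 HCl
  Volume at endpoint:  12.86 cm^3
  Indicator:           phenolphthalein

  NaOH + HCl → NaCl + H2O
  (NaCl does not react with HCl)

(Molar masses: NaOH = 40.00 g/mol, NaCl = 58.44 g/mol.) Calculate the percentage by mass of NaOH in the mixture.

69.77 %

n(HCl) = 0.01286 × 0.4742 = 6.098 × 10^-3 mol
Let x = n(NaOH), y = n(NaCl).
Titrant: 1x = 6.098 × 10^-3;  mass: 40.00x + 58.44y = 0.3496
Solving, x = 6.098 × 10^-3 mol, y = 1.808 × 10^-3 mol
mass of NaOH = 6.098 × 10^-3 × 40.00 = 0.2439 g
% NaOH = 0.2439 / 0.3496 × 100 = 69.77 %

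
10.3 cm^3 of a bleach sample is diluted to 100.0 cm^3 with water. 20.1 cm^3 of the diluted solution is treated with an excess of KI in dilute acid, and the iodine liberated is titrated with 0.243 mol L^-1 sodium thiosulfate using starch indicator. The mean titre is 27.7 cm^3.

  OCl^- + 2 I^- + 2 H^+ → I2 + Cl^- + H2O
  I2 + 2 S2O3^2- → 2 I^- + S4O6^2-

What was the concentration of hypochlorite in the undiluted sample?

1.63 mol/L

n(S2O3^2-) = 0.0277 × 0.243 = 6.73 × 10^-3 mol
n(I2) = n(S2O3^2-)/2 = 3.37 × 10^-3 mol
n(OCl^-) in the aliquot = 3.37 × 10^-3 mol (1:1 ratio)
[OCl^-]_dilute = 3.37 × 10^-3 / 0.0201 = 0.167 mol/L
[OCl^-]_original = 0.167 × 100.0/10.3 = 1.63 mol/L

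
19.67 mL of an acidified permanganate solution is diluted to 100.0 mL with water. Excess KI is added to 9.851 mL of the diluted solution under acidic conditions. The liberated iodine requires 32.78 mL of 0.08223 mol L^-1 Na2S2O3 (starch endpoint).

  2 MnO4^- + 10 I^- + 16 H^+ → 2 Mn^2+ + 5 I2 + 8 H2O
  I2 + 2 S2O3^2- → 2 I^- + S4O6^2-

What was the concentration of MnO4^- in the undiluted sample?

n(S2O3^2-) = 0.03278 × 0.08223 = 2.695 × 10^-3 mol
n(I2) = n(S2O3^2-)/2 = 1.348 × 10^-3 mol
From the 2:5 ratio, n(MnO4^-) in the aliquot = 2/5 × 1.348 × 10^-3 = 5.391 × 10^-4 mol
[MnO4^-]_dilute = 5.391 × 10^-4 / 0.009851 = 0.05473 mol/L
[MnO4^-]_original = 0.05473 × 100.0/19.67 = 0.2782 mol/L

0.2782 mol/L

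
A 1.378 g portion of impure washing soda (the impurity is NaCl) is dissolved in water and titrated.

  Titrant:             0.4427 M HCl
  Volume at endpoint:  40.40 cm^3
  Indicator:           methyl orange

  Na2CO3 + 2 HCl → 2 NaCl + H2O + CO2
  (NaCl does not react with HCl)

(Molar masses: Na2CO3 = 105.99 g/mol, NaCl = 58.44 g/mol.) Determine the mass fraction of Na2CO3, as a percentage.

n(HCl) = 0.04040 × 0.4427 = 0.01789 mol
Let x = n(Na2CO3), y = n(NaCl).
Titrant: 2x = 0.01789;  mass: 105.99x + 58.44y = 1.378
Solving, x = 8.943 × 10^-3 mol, y = 7.361 × 10^-3 mol
mass of Na2CO3 = 8.943 × 10^-3 × 105.99 = 0.9478 g
% Na2CO3 = 0.9478 / 1.378 × 100 = 68.78 %

68.78 %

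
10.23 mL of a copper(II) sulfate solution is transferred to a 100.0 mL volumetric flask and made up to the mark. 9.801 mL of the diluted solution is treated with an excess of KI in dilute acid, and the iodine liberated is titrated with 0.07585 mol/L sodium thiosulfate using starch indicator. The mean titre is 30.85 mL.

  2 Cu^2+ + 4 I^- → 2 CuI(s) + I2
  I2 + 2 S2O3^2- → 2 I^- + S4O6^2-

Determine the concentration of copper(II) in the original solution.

n(S2O3^2-) = 0.03085 × 0.07585 = 2.340 × 10^-3 mol
n(I2) = n(S2O3^2-)/2 = 1.170 × 10^-3 mol
From the 2:1 ratio, n(Cu2+) in the aliquot = 2/1 × 1.170 × 10^-3 = 2.340 × 10^-3 mol
[Cu2+]_dilute = 2.340 × 10^-3 / 0.009801 = 0.2387 mol/L
[Cu2+]_original = 0.2387 × 100.0/10.23 = 2.334 mol/L

2.334 mol/L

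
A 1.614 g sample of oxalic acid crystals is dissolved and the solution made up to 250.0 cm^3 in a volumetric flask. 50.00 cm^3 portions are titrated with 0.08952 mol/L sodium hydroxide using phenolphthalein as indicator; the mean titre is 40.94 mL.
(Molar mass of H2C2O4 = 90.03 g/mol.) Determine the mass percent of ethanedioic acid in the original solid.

51.11 %

H2C2O4 + 2 NaOH → Na2C2O4 + 2 H2O
n(NaOH) per titration = 0.04094 × 0.08952 = 3.665 × 10^-3 mol
From the 1:2 ratio, n(H2C2O4) in each aliquot = 1/2 × 3.665 × 10^-3 = 1.832 × 10^-3 mol
n(H2C2O4) in the whole flask = 1.832 × 10^-3 × 250.0/50.00 = 9.162 × 10^-3 mol
mass of H2C2O4 = 9.162 × 10^-3 × 90.03 = 0.8249 g
% H2C2O4 = 0.8249 / 1.614 × 100 = 51.11 %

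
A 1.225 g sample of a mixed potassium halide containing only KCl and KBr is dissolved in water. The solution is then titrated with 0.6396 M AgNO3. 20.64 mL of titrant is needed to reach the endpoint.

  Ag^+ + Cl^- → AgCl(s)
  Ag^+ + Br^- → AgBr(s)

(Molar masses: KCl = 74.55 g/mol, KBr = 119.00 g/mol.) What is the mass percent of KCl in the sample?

n(AgNO3) = 0.02064 × 0.6396 = 0.01320 mol
Let x = n(KCl), y = n(KBr).
Titrant: 1x + 1y = 0.01320;  mass: 74.55x + 119.00y = 1.225
Solving, x = 7.783 × 10^-3 mol, y = 5.418 × 10^-3 mol
mass of KCl = 7.783 × 10^-3 × 74.55 = 0.5802 g
% KCl = 0.5802 / 1.225 × 100 = 47.37 %

47.37 %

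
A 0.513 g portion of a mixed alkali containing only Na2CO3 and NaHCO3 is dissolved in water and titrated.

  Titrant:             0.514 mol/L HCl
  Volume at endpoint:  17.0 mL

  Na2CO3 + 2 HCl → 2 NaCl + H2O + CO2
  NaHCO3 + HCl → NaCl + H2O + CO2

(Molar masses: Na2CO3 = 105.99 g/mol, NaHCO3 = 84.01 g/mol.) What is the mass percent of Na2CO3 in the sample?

73.6 %

n(HCl) = 0.0170 × 0.514 = 8.74 × 10^-3 mol
Let x = n(Na2CO3), y = n(NaHCO3).
Titrant: 2x + 1y = 8.74 × 10^-3;  mass: 105.99x + 84.01y = 0.513
Solving, x = 3.56 × 10^-3 mol, y = 1.61 × 10^-3 mol
mass of Na2CO3 = 3.56 × 10^-3 × 105.99 = 0.378 g
% Na2CO3 = 0.378 / 0.513 × 100 = 73.6 %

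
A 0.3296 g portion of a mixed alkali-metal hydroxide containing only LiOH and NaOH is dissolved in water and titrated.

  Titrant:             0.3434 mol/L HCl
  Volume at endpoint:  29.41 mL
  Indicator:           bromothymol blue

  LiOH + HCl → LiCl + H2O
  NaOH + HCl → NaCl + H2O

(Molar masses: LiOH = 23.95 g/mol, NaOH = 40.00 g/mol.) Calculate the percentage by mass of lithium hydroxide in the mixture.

n(HCl) = 0.02941 × 0.3434 = 0.01010 mol
Let x = n(LiOH), y = n(NaOH).
Titrant: 1x + 1y = 0.01010;  mass: 23.95x + 40.00y = 0.3296
Solving, x = 4.634 × 10^-3 mol, y = 5.465 × 10^-3 mol
mass of LiOH = 4.634 × 10^-3 × 23.95 = 0.1110 g
% LiOH = 0.1110 / 0.3296 × 100 = 33.67 %

33.67 %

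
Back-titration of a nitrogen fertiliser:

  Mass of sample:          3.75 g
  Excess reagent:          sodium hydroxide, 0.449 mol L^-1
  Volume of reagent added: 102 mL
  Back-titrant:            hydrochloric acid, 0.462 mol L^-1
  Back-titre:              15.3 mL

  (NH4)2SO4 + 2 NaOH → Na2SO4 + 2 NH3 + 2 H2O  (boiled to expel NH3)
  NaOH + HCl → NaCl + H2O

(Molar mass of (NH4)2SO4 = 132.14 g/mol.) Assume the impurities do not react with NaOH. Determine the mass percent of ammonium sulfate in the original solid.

68.2 %

n(NaOH) added = 0.102 × 0.449 = 0.0458 mol
n(HCl) used in back-titration = 0.0153 × 0.462 = 7.07 × 10^-3 mol
n(NaOH) left over = 7.07 × 10^-3 mol (1:1 ratio)
n(NaOH) consumed by analyte = 0.0458 − 7.07 × 10^-3 = 0.0387 mol
From the 1:2 ratio, n((NH4)2SO4) = 1/2 × 0.0387 = 0.0194 mol
mass of (NH4)2SO4 = 0.0194 × 132.14 = 2.56 g
% (NH4)2SO4 = 2.56 / 3.75 × 100 = 68.2 %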